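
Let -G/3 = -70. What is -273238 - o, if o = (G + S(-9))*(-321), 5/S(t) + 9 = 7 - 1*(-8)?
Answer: -411121/2 ≈ -2.0556e+5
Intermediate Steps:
S(t) = ⅚ (S(t) = 5/(-9 + (7 - 1*(-8))) = 5/(-9 + (7 + 8)) = 5/(-9 + 15) = 5/6 = 5*(⅙) = ⅚)
G = 210 (G = -3*(-70) = 210)
o = -135355/2 (o = (210 + ⅚)*(-321) = (1265/6)*(-321) = -135355/2 ≈ -67678.)
-273238 - o = -273238 - 1*(-135355/2) = -273238 + 135355/2 = -411121/2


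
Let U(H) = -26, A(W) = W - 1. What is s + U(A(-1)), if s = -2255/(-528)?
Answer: -1043/48 ≈ -21.729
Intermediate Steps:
A(W) = -1 + W
s = 205/48 (s = -2255*(-1/528) = 205/48 ≈ 4.2708)
s + U(A(-1)) = 205/48 - 26 = -1043/48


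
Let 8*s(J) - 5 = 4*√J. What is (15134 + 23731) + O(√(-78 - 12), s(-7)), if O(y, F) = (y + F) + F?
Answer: 155465/4 + I*√7 + 3*I*√10 ≈ 38866.0 + 12.133*I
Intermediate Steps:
s(J) = 5/8 + √J/2 (s(J) = 5/8 + (4*√J)/8 = 5/8 + √J/2)
O(y, F) = y + 2*F (O(y, F) = (F + y) + F = y + 2*F)
(15134 + 23731) + O(√(-78 - 12), s(-7)) = (15134 + 23731) + (√(-78 - 12) + 2*(5/8 + √(-7)/2)) = 38865 + (√(-90) + 2*(5/8 + (I*√7)/2)) = 38865 + (3*I*√10 + 2*(5/8 + I*√7/2)) = 38865 + (3*I*√10 + (5/4 + I*√7)) = 38865 + (5/4 + I*√7 + 3*I*√10) = 155465/4 + I*√7 + 3*I*√10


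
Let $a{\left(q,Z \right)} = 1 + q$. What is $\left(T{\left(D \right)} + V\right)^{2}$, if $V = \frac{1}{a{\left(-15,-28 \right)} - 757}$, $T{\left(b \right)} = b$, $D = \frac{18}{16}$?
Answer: $\frac{48038761}{38044224} \approx 1.2627$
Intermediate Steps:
$D = \frac{9}{8}$ ($D = 18 \cdot \frac{1}{16} = \frac{9}{8} \approx 1.125$)
$V = - \frac{1}{771}$ ($V = \frac{1}{\left(1 - 15\right) - 757} = \frac{1}{-14 - 757} = \frac{1}{-771} = - \frac{1}{771} \approx -0.001297$)
$\left(T{\left(D \right)} + V\right)^{2} = \left(\frac{9}{8} - \frac{1}{771}\right)^{2} = \left(\frac{6931}{6168}\right)^{2} = \frac{48038761}{38044224}$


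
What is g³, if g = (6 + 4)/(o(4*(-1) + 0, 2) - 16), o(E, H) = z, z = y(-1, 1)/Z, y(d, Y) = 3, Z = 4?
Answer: -64000/226981 ≈ -0.28196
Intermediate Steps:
z = ¾ (z = 3/4 = 3*(¼) = ¾ ≈ 0.75000)
o(E, H) = ¾
g = -40/61 (g = (6 + 4)/(¾ - 16) = 10/(-61/4) = 10*(-4/61) = -40/61 ≈ -0.65574)
g³ = (-40/61)³ = -64000/226981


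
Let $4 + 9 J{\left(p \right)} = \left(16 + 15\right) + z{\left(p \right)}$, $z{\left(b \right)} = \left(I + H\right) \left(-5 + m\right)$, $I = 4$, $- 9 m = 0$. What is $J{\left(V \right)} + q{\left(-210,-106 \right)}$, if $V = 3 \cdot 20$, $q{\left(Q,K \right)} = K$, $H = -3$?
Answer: $- \frac{932}{9} \approx -103.56$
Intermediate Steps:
$m = 0$ ($m = \left(- \frac{1}{9}\right) 0 = 0$)
$z{\left(b \right)} = -5$ ($z{\left(b \right)} = \left(4 - 3\right) \left(-5 + 0\right) = 1 \left(-5\right) = -5$)
$V = 60$
$J{\left(p \right)} = \frac{22}{9}$ ($J{\left(p \right)} = - \frac{4}{9} + \frac{\left(16 + 15\right) - 5}{9} = - \frac{4}{9} + \frac{31 - 5}{9} = - \frac{4}{9} + \frac{1}{9} \cdot 26 = - \frac{4}{9} + \frac{26}{9} = \frac{22}{9}$)
$J{\left(V \right)} + q{\left(-210,-106 \right)} = \frac{22}{9} - 106 = - \frac{932}{9}$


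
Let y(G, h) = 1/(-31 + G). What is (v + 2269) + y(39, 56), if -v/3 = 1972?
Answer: -29175/8 ≈ -3646.9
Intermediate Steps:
v = -5916 (v = -3*1972 = -5916)
(v + 2269) + y(39, 56) = (-5916 + 2269) + 1/(-31 + 39) = -3647 + 1/8 = -3647 + ⅛ = -29175/8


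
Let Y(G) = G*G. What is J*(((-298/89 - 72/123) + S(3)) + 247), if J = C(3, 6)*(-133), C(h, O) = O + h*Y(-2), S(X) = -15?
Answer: -1992320316/3649 ≈ -5.4599e+5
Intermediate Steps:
Y(G) = G**2
C(h, O) = O + 4*h (C(h, O) = O + h*(-2)**2 = O + h*4 = O + 4*h)
J = -2394 (J = (6 + 4*3)*(-133) = (6 + 12)*(-133) = 18*(-133) = -2394)
J*(((-298/89 - 72/123) + S(3)) + 247) = -2394*(((-298/89 - 72/123) - 15) + 247) = -2394*(((-298*1/89 - 72*1/123) - 15) + 247) = -2394*(((-298/89 - 24/41) - 15) + 247) = -2394*((-14354/3649 - 15) + 247) = -2394*(-69089/3649 + 247) = -2394*832214/3649 = -1992320316/3649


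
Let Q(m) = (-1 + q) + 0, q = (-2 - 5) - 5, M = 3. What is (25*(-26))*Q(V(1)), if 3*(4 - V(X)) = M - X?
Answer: 8450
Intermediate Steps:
q = -12 (q = -7 - 5 = -12)
V(X) = 3 + X/3 (V(X) = 4 - (3 - X)/3 = 4 + (-1 + X/3) = 3 + X/3)
Q(m) = -13 (Q(m) = (-1 - 12) + 0 = -13 + 0 = -13)
(25*(-26))*Q(V(1)) = (25*(-26))*(-13) = -650*(-13) = 8450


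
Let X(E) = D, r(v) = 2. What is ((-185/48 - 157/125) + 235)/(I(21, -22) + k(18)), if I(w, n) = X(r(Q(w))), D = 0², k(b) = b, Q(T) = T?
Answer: 1379339/108000 ≈ 12.772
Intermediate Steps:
D = 0
X(E) = 0
I(w, n) = 0
((-185/48 - 157/125) + 235)/(I(21, -22) + k(18)) = ((-185/48 - 157/125) + 235)/(0 + 18) = ((-185*1/48 - 157*1/125) + 235)/18 = ((-185/48 - 157/125) + 235)*(1/18) = (-30661/6000 + 235)*(1/18) = (1379339/6000)*(1/18) = 1379339/108000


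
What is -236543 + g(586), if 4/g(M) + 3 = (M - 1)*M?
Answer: -81088596197/342807 ≈ -2.3654e+5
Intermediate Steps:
g(M) = 4/(-3 + M*(-1 + M)) (g(M) = 4/(-3 + (M - 1)*M) = 4/(-3 + (-1 + M)*M) = 4/(-3 + M*(-1 + M)))
-236543 + g(586) = -236543 + 4/(-3 + 586² - 1*586) = -236543 + 4/(-3 + 343396 - 586) = -236543 + 4/342807 = -81088596197/342807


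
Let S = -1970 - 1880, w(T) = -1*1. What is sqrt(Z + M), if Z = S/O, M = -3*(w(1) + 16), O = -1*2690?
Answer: 2*I*sqrt(788170)/269 ≈ 6.6007*I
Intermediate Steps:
O = -2690
w(T) = -1
S = -3850
M = -45 (M = -3*(-1 + 16) = -3*15 = -45)
Z = 385/269 (Z = -3850/(-2690) = -3850*(-1/2690) = 385/269 ≈ 1.4312)
sqrt(Z + M) = sqrt(385/269 - 45) = sqrt(-11720/269) = 2*I*sqrt(788170)/269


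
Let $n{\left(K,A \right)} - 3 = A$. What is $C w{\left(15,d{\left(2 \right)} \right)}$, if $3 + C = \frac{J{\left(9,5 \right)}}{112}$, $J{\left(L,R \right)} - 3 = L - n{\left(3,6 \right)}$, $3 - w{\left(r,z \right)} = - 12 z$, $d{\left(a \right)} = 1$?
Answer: $- \frac{4995}{112} \approx -44.598$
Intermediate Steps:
$n{\left(K,A \right)} = 3 + A$
$w{\left(r,z \right)} = 3 + 12 z$ ($w{\left(r,z \right)} = 3 - - 12 z = 3 + 12 z$)
$J{\left(L,R \right)} = -6 + L$ ($J{\left(L,R \right)} = 3 + \left(L - \left(3 + 6\right)\right) = 3 + \left(L - 9\right) = 3 + \left(-9 + L\right) = -6 + L$)
$C = - \frac{333}{112}$ ($C = -3 + \frac{-6 + 9}{112} = -3 + 3 \cdot \frac{1}{112} = -3 + \frac{3}{112} = - \frac{333}{112} \approx -2.9732$)
$C w{\left(15,d{\left(2 \right)} \right)} = - \frac{333 \left(3 + 12 \cdot 1\right)}{112} = - \frac{333 \left(3 + 12\right)}{112} = \left(- \frac{333}{112}\right) 15 = - \frac{4995}{112}$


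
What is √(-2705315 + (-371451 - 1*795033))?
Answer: I*√3871799 ≈ 1967.7*I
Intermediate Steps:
√(-2705315 + (-371451 - 1*795033)) = √(-2705315 + (-371451 - 795033)) = √(-2705315 - 1166484) = √(-3871799) = I*√3871799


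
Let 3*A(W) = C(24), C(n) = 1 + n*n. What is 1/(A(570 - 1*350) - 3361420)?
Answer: -3/10083683 ≈ -2.9751e-7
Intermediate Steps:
C(n) = 1 + n²
A(W) = 577/3 (A(W) = (1 + 24²)/3 = (1 + 576)/3 = (⅓)*577 = 577/3)
1/(A(570 - 1*350) - 3361420) = 1/(577/3 - 3361420) = 1/(-10083683/3) = -3/10083683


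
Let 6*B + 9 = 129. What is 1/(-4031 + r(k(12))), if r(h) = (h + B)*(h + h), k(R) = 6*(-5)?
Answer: -1/3431 ≈ -0.00029146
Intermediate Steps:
B = 20 (B = -3/2 + (1/6)*129 = -3/2 + 43/2 = 20)
k(R) = -30
r(h) = 2*h*(20 + h) (r(h) = (h + 20)*(h + h) = (20 + h)*(2*h) = 2*h*(20 + h))
1/(-4031 + r(k(12))) = 1/(-4031 + 2*(-30)*(20 - 30)) = 1/(-4031 + 2*(-30)*(-10)) = 1/(-4031 + 600) = 1/(-3431) = -1/3431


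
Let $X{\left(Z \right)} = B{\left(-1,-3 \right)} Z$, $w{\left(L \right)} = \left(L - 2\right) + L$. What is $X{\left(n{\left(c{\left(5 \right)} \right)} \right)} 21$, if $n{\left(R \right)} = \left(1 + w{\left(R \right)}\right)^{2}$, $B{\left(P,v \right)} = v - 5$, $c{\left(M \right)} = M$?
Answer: $-13608$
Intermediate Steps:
$w{\left(L \right)} = -2 + 2 L$ ($w{\left(L \right)} = \left(-2 + L\right) + L = -2 + 2 L$)
$B{\left(P,v \right)} = -5 + v$
$n{\left(R \right)} = \left(-1 + 2 R\right)^{2}$ ($n{\left(R \right)} = \left(1 + \left(-2 + 2 R\right)\right)^{2} = \left(-1 + 2 R\right)^{2}$)
$X{\left(Z \right)} = - 8 Z$ ($X{\left(Z \right)} = \left(-5 - 3\right) Z = - 8 Z$)
$X{\left(n{\left(c{\left(5 \right)} \right)} \right)} 21 = - 8 \left(-1 + 2 \cdot 5\right)^{2} \cdot 21 = - 8 \left(-1 + 10\right)^{2} \cdot 21 = - 8 \cdot 9^{2} \cdot 21 = \left(-8\right) 81 \cdot 21 = \left(-648\right) 21 = -13608$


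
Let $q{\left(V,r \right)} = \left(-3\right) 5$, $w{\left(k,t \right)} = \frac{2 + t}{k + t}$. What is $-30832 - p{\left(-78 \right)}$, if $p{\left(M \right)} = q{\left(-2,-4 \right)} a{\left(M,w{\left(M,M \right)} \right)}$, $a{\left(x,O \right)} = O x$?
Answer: $-31402$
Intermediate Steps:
$w{\left(k,t \right)} = \frac{2 + t}{k + t}$
$q{\left(V,r \right)} = -15$
$p{\left(M \right)} = -15 - \frac{15 M}{2}$ ($p{\left(M \right)} = - 15 \frac{2 + M}{M + M} M = - 15 \frac{2 + M}{2 M} M = - 15 \left(1 + \frac{M}{2}\right) = -15 - \frac{15 M}{2}$)
$-30832 - p{\left(-78 \right)} = -30832 - \left(-15 - -585\right) = -30832 - \left(-15 + 585\right) = -30832 - 570 = -31402$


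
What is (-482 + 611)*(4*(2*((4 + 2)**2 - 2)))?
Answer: 35088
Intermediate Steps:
(-482 + 611)*(4*(2*((4 + 2)**2 - 2))) = 129*(4*(2*(6**2 - 2))) = 129*(4*(2*(36 - 2))) = 129*(4*(2*34)) = 129*(4*68) = 129*272 = 35088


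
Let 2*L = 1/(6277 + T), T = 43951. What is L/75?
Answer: 1/7534200 ≈ 1.3273e-7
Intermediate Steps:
L = 1/100456 (L = 1/(2*(6277 + 43951)) = (½)/50228 = (½)*(1/50228) = 1/100456 ≈ 9.9546e-6)
L/75 = (1/100456)/75 = (1/100456)*(1/75) = 1/7534200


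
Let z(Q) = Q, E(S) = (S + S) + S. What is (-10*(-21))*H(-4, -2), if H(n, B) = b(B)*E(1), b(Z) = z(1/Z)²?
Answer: 315/2 ≈ 157.50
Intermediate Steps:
E(S) = 3*S (E(S) = 2*S + S = 3*S)
b(Z) = Z⁻² (b(Z) = (1/Z)² = Z⁻²)
H(n, B) = 3/B² (H(n, B) = (3*1)/B² = 3/B²)
(-10*(-21))*H(-4, -2) = (-10*(-21))*(3/(-2)²) = 210*(3*(¼)) = 210*(¾) = 315/2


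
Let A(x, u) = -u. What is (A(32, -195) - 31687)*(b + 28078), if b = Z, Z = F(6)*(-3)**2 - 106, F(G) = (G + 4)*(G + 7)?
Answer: -917739864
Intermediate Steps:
F(G) = (4 + G)*(7 + G)
Z = 1064 (Z = (28 + 6**2 + 11*6)*(-3)**2 - 106 = (28 + 36 + 66)*9 - 106 = 130*9 - 106 = 1170 - 106 = 1064)
b = 1064
(A(32, -195) - 31687)*(b + 28078) = (-1*(-195) - 31687)*(1064 + 28078) = (195 - 31687)*29142 = -31492*29142 = -917739864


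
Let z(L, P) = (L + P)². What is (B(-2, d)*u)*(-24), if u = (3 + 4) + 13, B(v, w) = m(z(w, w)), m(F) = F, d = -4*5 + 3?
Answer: -554880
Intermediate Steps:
d = -17 (d = -20 + 3 = -17)
B(v, w) = 4*w² (B(v, w) = (w + w)² = (2*w)² = 4*w²)
u = 20 (u = 7 + 13 = 20)
(B(-2, d)*u)*(-24) = ((4*(-17)²)*20)*(-24) = ((4*289)*20)*(-24) = (1156*20)*(-24) = 23120*(-24) = -554880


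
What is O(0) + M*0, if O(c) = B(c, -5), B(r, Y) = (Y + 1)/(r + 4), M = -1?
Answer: -1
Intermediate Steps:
B(r, Y) = (1 + Y)/(4 + r)
O(c) = -4/(4 + c) (O(c) = (1 - 5)/(4 + c) = -4/(4 + c))
O(0) + M*0 = -4/(4 + 0) - 1*0 = -4/4 + 0 = -4*¼ + 0 = -1 + 0 = -1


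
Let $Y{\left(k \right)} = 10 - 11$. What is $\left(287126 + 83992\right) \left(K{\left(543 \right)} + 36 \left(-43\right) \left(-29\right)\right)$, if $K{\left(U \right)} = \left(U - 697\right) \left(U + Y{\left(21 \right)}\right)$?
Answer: $-14316247968$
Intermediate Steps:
$Y{\left(k \right)} = -1$
$K{\left(U \right)} = \left(-1 + U\right) \left(-697 + U\right)$ ($K{\left(U \right)} = \left(U - 697\right) \left(U - 1\right) = \left(-697 + U\right) \left(-1 + U\right) = \left(-1 + U\right) \left(-697 + U\right)$)
$\left(287126 + 83992\right) \left(K{\left(543 \right)} + 36 \left(-43\right) \left(-29\right)\right) = \left(287126 + 83992\right) \left(\left(697 + 543^{2} - 379014\right) + 36 \left(-43\right) \left(-29\right)\right) = 371118 \left(\left(697 + 294849 - 379014\right) - -44892\right) = 371118 \left(-83468 + 44892\right) = 371118 \left(-38576\right) = -14316247968$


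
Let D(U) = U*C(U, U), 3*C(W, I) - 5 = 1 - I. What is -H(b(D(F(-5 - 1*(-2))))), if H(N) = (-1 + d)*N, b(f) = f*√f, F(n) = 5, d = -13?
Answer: 70*√15/9 ≈ 30.123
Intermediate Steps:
C(W, I) = 2 - I/3 (C(W, I) = 5/3 + (1 - I)/3 = 5/3 + (⅓ - I/3) = 2 - I/3)
D(U) = U*(2 - U/3)
b(f) = f^(3/2)
H(N) = -14*N (H(N) = (-1 - 13)*N = -14*N)
-H(b(D(F(-5 - 1*(-2))))) = -(-14)*((⅓)*5*(6 - 1*5))^(3/2) = -(-14)*((⅓)*5*(6 - 5))^(3/2) = -(-14)*((⅓)*5*1)^(3/2) = -(-14)*(5/3)^(3/2) = -(-14)*5*√15/9 = -(-70)*√15/9 = 70*√15/9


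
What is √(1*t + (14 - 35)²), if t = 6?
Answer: √447 ≈ 21.142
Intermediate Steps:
√(1*t + (14 - 35)²) = √(1*6 + (14 - 35)²) = √(6 + (-21)²) = √(6 + 441) = √447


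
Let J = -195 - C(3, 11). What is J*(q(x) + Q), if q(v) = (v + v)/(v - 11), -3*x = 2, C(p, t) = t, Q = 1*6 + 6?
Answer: -87344/35 ≈ -2495.5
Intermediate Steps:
Q = 12 (Q = 6 + 6 = 12)
x = -⅔ (x = -⅓*2 = -⅔ ≈ -0.66667)
J = -206 (J = -195 - 1*11 = -195 - 11 = -206)
q(v) = 2*v/(-11 + v) (q(v) = (2*v)/(-11 + v) = 2*v/(-11 + v))
J*(q(x) + Q) = -206*(2*(-⅔)/(-11 - ⅔) + 12) = -206*(2*(-⅔)/(-35/3) + 12) = -206*(2*(-⅔)*(-3/35) + 12) = -206*(4/35 + 12) = -206*424/35 = -87344/35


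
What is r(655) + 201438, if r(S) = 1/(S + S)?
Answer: 263883781/1310 ≈ 2.0144e+5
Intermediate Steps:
r(S) = 1/(2*S)
r(655) + 201438 = (½)/655 + 201438 = (½)*(1/655) + 201438 = 1/1310 + 201438 = 263883781/1310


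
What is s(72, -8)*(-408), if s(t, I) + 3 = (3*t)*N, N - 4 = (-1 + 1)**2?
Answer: -351288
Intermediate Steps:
N = 4 (N = 4 + (-1 + 1)**2 = 4 + 0**2 = 4 + 0 = 4)
s(t, I) = -3 + 12*t (s(t, I) = -3 + (3*t)*4 = -3 + 12*t)
s(72, -8)*(-408) = (-3 + 12*72)*(-408) = (-3 + 864)*(-408) = 861*(-408) = -351288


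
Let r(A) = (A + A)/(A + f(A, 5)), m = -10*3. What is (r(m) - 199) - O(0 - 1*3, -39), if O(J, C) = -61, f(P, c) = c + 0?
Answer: -678/5 ≈ -135.60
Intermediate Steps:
m = -30
f(P, c) = c
r(A) = 2*A/(5 + A) (r(A) = (A + A)/(A + 5) = (2*A)/(5 + A) = 2*A/(5 + A))
(r(m) - 199) - O(0 - 1*3, -39) = (2*(-30)/(5 - 30) - 199) - 1*(-61) = (2*(-30)/(-25) - 199) + 61 = (2*(-30)*(-1/25) - 199) + 61 = (12/5 - 199) + 61 = -983/5 + 61 = -678/5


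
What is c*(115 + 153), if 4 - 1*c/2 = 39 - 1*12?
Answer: -12328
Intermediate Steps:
c = -46 (c = 8 - 2*(39 - 1*12) = 8 - 2*(39 - 12) = 8 - 2*27 = 8 - 54 = -46)
c*(115 + 153) = -46*(115 + 153) = -46*268 = -12328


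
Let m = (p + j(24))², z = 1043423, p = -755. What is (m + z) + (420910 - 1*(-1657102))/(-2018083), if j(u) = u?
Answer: 3184096990060/2018083 ≈ 1.5778e+6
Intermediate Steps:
m = 534361 (m = (-755 + 24)² = (-731)² = 534361)
(m + z) + (420910 - 1*(-1657102))/(-2018083) = (534361 + 1043423) + (420910 - 1*(-1657102))/(-2018083) = 1577784 + (420910 + 1657102)*(-1/2018083) = 1577784 + 2078012*(-1/2018083) = 1577784 - 2078012/2018083 = 3184096990060/2018083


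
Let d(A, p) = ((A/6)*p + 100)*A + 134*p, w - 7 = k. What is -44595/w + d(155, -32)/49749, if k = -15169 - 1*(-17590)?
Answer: -7507324957/362371716 ≈ -20.717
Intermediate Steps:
k = 2421 (k = -15169 + 17590 = 2421)
w = 2428 (w = 7 + 2421 = 2428)
d(A, p) = 134*p + A*(100 + A*p/6) (d(A, p) = ((A*(⅙))*p + 100)*A + 134*p = ((A/6)*p + 100)*A + 134*p = (A*p/6 + 100)*A + 134*p = (100 + A*p/6)*A + 134*p = A*(100 + A*p/6) + 134*p = 134*p + A*(100 + A*p/6))
-44595/w + d(155, -32)/49749 = -44595/2428 + (100*155 + 134*(-32) + (⅙)*(-32)*155²)/49749 = -44595*1/2428 + (15500 - 4288 + (⅙)*(-32)*24025)*(1/49749) = -44595/2428 + (15500 - 4288 - 384400/3)*(1/49749) = -44595/2428 - 350764/3*1/49749 = -44595/2428 - 350764/149247 = -7507324957/362371716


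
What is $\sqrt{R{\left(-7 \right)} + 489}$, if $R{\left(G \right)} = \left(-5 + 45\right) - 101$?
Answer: $2 \sqrt{107} \approx 20.688$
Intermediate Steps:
$R{\left(G \right)} = -61$ ($R{\left(G \right)} = 40 - 101 = -61$)
$\sqrt{R{\left(-7 \right)} + 489} = \sqrt{-61 + 489} = \sqrt{428} = 2 \sqrt{107}$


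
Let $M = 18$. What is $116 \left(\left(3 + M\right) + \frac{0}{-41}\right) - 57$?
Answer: $2379$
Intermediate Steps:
$116 \left(\left(3 + M\right) + \frac{0}{-41}\right) - 57 = 116 \left(\left(3 + 18\right) + \frac{0}{-41}\right) - 57 = 116 \left(21 + 0 \left(- \frac{1}{41}\right)\right) - 57 = 116 \left(21 + 0\right) - 57 = 116 \cdot 21 - 57 = 2436 - 57 = 2379$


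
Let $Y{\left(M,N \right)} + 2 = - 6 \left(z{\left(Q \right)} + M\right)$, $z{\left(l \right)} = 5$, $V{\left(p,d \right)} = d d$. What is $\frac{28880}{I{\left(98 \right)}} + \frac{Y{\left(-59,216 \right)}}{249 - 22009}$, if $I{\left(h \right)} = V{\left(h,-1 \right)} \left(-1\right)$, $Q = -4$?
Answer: $- \frac{314214561}{10880} \approx -28880.0$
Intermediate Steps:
$V{\left(p,d \right)} = d^{2}$
$I{\left(h \right)} = -1$ ($I{\left(h \right)} = \left(-1\right)^{2} \left(-1\right) = 1 \left(-1\right) = -1$)
$Y{\left(M,N \right)} = -32 - 6 M$ ($Y{\left(M,N \right)} = -2 - 6 \left(5 + M\right) = -2 - \left(30 + 6 M\right) = -32 - 6 M$)
$\frac{28880}{I{\left(98 \right)}} + \frac{Y{\left(-59,216 \right)}}{249 - 22009} = \frac{28880}{-1} + \frac{-32 - -354}{249 - 22009} = 28880 \left(-1\right) + \frac{-32 + 354}{-21760} = -28880 + 322 \left(- \frac{1}{21760}\right) = -28880 - \frac{161}{10880} = - \frac{314214561}{10880}$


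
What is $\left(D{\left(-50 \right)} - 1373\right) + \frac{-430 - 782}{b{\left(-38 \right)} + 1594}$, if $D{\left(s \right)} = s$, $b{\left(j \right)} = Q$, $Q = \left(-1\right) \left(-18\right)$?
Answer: $- \frac{573772}{403} \approx -1423.8$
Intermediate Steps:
$Q = 18$
$b{\left(j \right)} = 18$
$\left(D{\left(-50 \right)} - 1373\right) + \frac{-430 - 782}{b{\left(-38 \right)} + 1594} = \left(-50 - 1373\right) + \frac{-430 - 782}{18 + 1594} = -1423 - \frac{1212}{1612} = -1423 - \frac{303}{403} = - \frac{573772}{403}$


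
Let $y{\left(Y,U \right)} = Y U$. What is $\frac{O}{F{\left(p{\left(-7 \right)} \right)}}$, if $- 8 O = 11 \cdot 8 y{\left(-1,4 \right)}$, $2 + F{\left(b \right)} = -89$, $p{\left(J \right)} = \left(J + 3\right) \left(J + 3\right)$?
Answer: $- \frac{44}{91} \approx -0.48352$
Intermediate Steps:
$p{\left(J \right)} = \left(3 + J\right)^{2}$ ($p{\left(J \right)} = \left(3 + J\right) \left(3 + J\right) = \left(3 + J\right)^{2}$)
$F{\left(b \right)} = -91$ ($F{\left(b \right)} = -2 - 89 = -91$)
$y{\left(Y,U \right)} = U Y$
$O = 44$ ($O = - \frac{11 \cdot 8 \cdot 4 \left(-1\right)}{8} = - \frac{88 \left(-4\right)}{8} = \left(- \frac{1}{8}\right) \left(-352\right) = 44$)
$\frac{O}{F{\left(p{\left(-7 \right)} \right)}} = \frac{44}{-91} = 44 \left(- \frac{1}{91}\right) = - \frac{44}{91}$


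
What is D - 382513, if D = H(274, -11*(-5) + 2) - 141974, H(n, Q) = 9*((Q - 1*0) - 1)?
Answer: -523983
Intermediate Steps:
H(n, Q) = -9 + 9*Q (H(n, Q) = 9*((Q + 0) - 1) = 9*(Q - 1) = 9*(-1 + Q) = -9 + 9*Q)
D = -141470 (D = (-9 + 9*(-11*(-5) + 2)) - 141974 = (-9 + 9*(55 + 2)) - 141974 = (-9 + 9*57) - 141974 = (-9 + 513) - 141974 = 504 - 141974 = -141470)
D - 382513 = -141470 - 382513 = -523983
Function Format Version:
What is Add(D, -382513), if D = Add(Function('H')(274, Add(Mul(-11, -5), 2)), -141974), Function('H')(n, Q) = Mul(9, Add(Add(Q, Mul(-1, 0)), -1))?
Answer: -523983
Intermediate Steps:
Function('H')(n, Q) = Add(-9, Mul(9, Q)) (Function('H')(n, Q) = Mul(9, Add(Add(Q, 0), -1)) = Mul(9, Add(Q, -1)) = Mul(9, Add(-1, Q)) = Add(-9, Mul(9, Q)))
D = -141470 (D = Add(Add(-9, Mul(9, Add(Mul(-11, -5), 2))), -141974) = Add(Add(-9, Mul(9, Add(55, 2))), -141974) = Add(Add(-9, Mul(9, 57)), -141974) = Add(Add(-9, 513), -141974) = Add(504, -141974) = -141470)
Add(D, -382513) = Add(-141470, -382513) = -523983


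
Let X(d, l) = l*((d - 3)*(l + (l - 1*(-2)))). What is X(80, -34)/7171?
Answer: 172788/7171 ≈ 24.095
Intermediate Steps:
X(d, l) = l*(-3 + d)*(2 + 2*l) (X(d, l) = l*((-3 + d)*(l + (l + 2))) = l*((-3 + d)*(l + (2 + l))) = l*((-3 + d)*(2 + 2*l)) = l*(-3 + d)*(2 + 2*l))
X(80, -34)/7171 = (2*(-34)*(-3 + 80 - 3*(-34) + 80*(-34)))/7171 = (2*(-34)*(-3 + 80 + 102 - 2720))*(1/7171) = (2*(-34)*(-2541))*(1/7171) = 172788*(1/7171) = 172788/7171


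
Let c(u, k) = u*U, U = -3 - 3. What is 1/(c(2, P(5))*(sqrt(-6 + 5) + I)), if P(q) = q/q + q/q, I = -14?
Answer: 7/1182 + I/2364 ≈ 0.0059222 + 0.00042301*I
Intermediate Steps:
U = -6
P(q) = 2 (P(q) = 1 + 1 = 2)
c(u, k) = -6*u (c(u, k) = u*(-6) = -6*u)
1/(c(2, P(5))*(sqrt(-6 + 5) + I)) = 1/((-6*2)*(sqrt(-6 + 5) - 14)) = 1/(-12*(sqrt(-1) - 14)) = 1/(-12*(I - 14)) = 1/(-12*(-14 + I)) = 1/(168 - 12*I) = (168 + 12*I)/28368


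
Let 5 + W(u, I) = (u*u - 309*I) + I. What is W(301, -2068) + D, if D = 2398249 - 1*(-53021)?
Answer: 3178810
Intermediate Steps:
W(u, I) = -5 + u**2 - 308*I (W(u, I) = -5 + ((u*u - 309*I) + I) = -5 + ((u**2 - 309*I) + I) = -5 + (u**2 - 308*I) = -5 + u**2 - 308*I)
D = 2451270 (D = 2398249 + 53021 = 2451270)
W(301, -2068) + D = (-5 + 301**2 - 308*(-2068)) + 2451270 = (-5 + 90601 + 636944) + 2451270 = 727540 + 2451270 = 3178810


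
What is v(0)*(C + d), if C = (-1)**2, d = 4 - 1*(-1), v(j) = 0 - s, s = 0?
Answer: 0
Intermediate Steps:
v(j) = 0 (v(j) = 0 - 1*0 = 0 + 0 = 0)
d = 5 (d = 4 + 1 = 5)
C = 1
v(0)*(C + d) = 0*(1 + 5) = 0*6 = 0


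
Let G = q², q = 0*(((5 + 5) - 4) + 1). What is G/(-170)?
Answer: 0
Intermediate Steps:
q = 0 (q = 0*((10 - 4) + 1) = 0*(6 + 1) = 0*7 = 0)
G = 0 (G = 0² = 0)
G/(-170) = 0/(-170) = 0*(-1/170) = 0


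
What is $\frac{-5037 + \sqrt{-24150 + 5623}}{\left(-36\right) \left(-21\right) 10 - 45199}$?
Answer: $\frac{5037}{37639} - \frac{i \sqrt{18527}}{37639} \approx 0.13382 - 0.0036163 i$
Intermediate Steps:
$\frac{-5037 + \sqrt{-24150 + 5623}}{\left(-36\right) \left(-21\right) 10 - 45199} = \frac{-5037 + \sqrt{-18527}}{756 \cdot 10 - 45199} = \frac{-5037 + i \sqrt{18527}}{7560 - 45199} = \frac{-5037 + i \sqrt{18527}}{-37639} = \left(-5037 + i \sqrt{18527}\right) \left(- \frac{1}{37639}\right) = \frac{5037}{37639} - \frac{i \sqrt{18527}}{37639}$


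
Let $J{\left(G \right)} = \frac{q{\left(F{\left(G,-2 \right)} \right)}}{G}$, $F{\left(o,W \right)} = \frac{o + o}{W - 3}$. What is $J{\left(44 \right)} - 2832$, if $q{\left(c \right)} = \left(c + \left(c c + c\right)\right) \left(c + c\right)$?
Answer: $- \frac{381456}{125} \approx -3051.6$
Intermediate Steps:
$F{\left(o,W \right)} = \frac{2 o}{-3 + W}$
$q{\left(c \right)} = 2 c \left(c^{2} + 2 c\right)$ ($q{\left(c \right)} = \left(c + \left(c^{2} + c\right)\right) 2 c = \left(c + \left(c + c^{2}\right)\right) 2 c = \left(c^{2} + 2 c\right) 2 c = 2 c \left(c^{2} + 2 c\right)$)
$J{\left(G \right)} = \frac{8 G \left(2 - \frac{2 G}{5}\right)}{25}$ ($J{\left(G \right)} = \frac{2 \left(\frac{2 G}{-3 - 2}\right)^{2} \left(2 + \frac{2 G}{-3 - 2}\right)}{G} = \frac{2 \left(\frac{2 G}{-5}\right)^{2} \left(2 + \frac{2 G}{-5}\right)}{G} = \frac{2 \left(2 G \left(- \frac{1}{5}\right)\right)^{2} \left(2 + 2 G \left(- \frac{1}{5}\right)\right)}{G} = \frac{2 \left(- \frac{2 G}{5}\right)^{2} \left(2 - \frac{2 G}{5}\right)}{G} = \frac{2 \frac{4 G^{2}}{25} \left(2 - \frac{2 G}{5}\right)}{G} = \frac{\frac{8}{25} G^{2} \left(2 - \frac{2 G}{5}\right)}{G} = \frac{8 G \left(2 - \frac{2 G}{5}\right)}{25}$)
$J{\left(44 \right)} - 2832 = \frac{16}{125} \cdot 44 \left(5 - 44\right) - 2832 = \frac{16}{125} \cdot 44 \left(-39\right) - 2832 = - \frac{27456}{125} - 2832 = - \frac{381456}{125}$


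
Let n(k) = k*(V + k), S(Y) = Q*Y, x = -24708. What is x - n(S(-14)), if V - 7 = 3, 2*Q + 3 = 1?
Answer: -25044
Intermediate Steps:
Q = -1 (Q = -3/2 + (1/2)*1 = -3/2 + 1/2 = -1)
V = 10 (V = 7 + 3 = 10)
S(Y) = -Y
n(k) = k*(10 + k)
x - n(S(-14)) = -24708 - (-1*(-14))*(10 - 1*(-14)) = -24708 - 14*(10 + 14) = -24708 - 14*24 = -24708 - 1*336 = -24708 - 336 = -25044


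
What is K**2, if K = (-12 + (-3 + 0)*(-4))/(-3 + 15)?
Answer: 0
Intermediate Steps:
K = 0 (K = (-12 - 3*(-4))/12 = (-12 + 12)*(1/12) = 0*(1/12) = 0)
K**2 = 0**2 = 0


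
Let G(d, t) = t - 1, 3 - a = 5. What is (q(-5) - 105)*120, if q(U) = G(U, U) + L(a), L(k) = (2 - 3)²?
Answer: -13200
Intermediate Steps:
a = -2 (a = 3 - 1*5 = 3 - 5 = -2)
G(d, t) = -1 + t
L(k) = 1 (L(k) = (-1)² = 1)
q(U) = U (q(U) = (-1 + U) + 1 = U)
(q(-5) - 105)*120 = (-5 - 105)*120 = -110*120 = -13200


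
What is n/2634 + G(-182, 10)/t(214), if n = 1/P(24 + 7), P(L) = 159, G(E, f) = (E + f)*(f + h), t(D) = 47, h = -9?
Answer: -72034585/19683882 ≈ -3.6596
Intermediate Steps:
G(E, f) = (-9 + f)*(E + f) (G(E, f) = (E + f)*(f - 9) = (E + f)*(-9 + f) = (-9 + f)*(E + f))
n = 1/159 ≈ 0.0062893
n/2634 + G(-182, 10)/t(214) = (1/159)/2634 + (10² - 9*(-182) - 9*10 - 182*10)/47 = (1/159)*(1/2634) + (100 + 1638 - 90 - 1820)*(1/47) = 1/418806 - 172*1/47 = 1/418806 - 172/47 = -72034585/19683882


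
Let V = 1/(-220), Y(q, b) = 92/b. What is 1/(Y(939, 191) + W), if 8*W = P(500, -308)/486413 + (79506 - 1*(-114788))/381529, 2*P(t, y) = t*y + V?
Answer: 124769593013496640/65571916942424521 ≈ 1.9028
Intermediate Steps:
V = -1/220 ≈ -0.0045455
P(t, y) = -1/440 + t*y/2 (P(t, y) = (t*y - 1/220)/2 = (-1/220 + t*y)/2 = -1/440 + t*y/2)
W = 28656933164151/653243942479040 (W = ((-1/440 + (1/2)*500*(-308))/486413 + (79506 - 1*(-114788))/381529)/8 = ((-1/440 - 77000)*(1/486413) + (79506 + 114788)*(1/381529))/8 = (-33880001/440*1/486413 + 194294*(1/381529))/8 = (-33880001/214021720 + 194294/381529)/8 = (1/8)*(28656933164151/81655492809880) = 28656933164151/653243942479040 ≈ 0.043869)
1/(Y(939, 191) + W) = 1/(92/191 + 28656933164151/653243942479040) = 1/(65571916942424521/124769593013496640) = 124769593013496640/65571916942424521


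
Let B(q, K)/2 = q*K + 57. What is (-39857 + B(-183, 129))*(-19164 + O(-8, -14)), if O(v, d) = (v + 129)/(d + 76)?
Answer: 103309002979/62 ≈ 1.6663e+9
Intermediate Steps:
O(v, d) = (129 + v)/(76 + d)
B(q, K) = 114 + 2*K*q (B(q, K) = 2*(q*K + 57) = 2*(K*q + 57) = 2*(57 + K*q) = 114 + 2*K*q)
(-39857 + B(-183, 129))*(-19164 + O(-8, -14)) = (-39857 + (114 + 2*129*(-183)))*(-19164 + (129 - 8)/(76 - 14)) = (-39857 + (114 - 47214))*(-19164 + 121/62) = (-39857 - 47100)*(-19164 + (1/62)*121) = -86957*(-19164 + 121/62) = -86957*(-1188047/62) = 103309002979/62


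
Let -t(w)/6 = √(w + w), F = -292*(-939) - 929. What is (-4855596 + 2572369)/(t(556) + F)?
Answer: -623912326793/74670441049 - 27398724*√278/74670441049 ≈ -8.3617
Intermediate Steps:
F = 273259 (F = 274188 - 929 = 273259)
t(w) = -6*√2*√w (t(w) = -6*√(w + w) = -6*√2*√w)
(-4855596 + 2572369)/(t(556) + F) = (-4855596 + 2572369)/(-6*√2*√556 + 273259) = -2283227/(-6*√2*2*√139 + 273259) = -2283227/(-12*√278 + 273259) = -2283227/(273259 - 12*√278)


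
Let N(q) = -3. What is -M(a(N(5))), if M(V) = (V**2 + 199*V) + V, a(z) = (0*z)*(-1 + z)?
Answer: 0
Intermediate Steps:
a(z) = 0 (a(z) = 0*(-1 + z) = 0)
M(V) = V**2 + 200*V
-M(a(N(5))) = -0*(200 + 0) = -0*200 = -1*0 = 0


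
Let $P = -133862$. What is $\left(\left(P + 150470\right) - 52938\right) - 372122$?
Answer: $-408452$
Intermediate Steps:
$\left(\left(P + 150470\right) - 52938\right) - 372122 = \left(\left(-133862 + 150470\right) - 52938\right) - 372122 = \left(16608 - 52938\right) - 372122 = -36330 - 372122 = -408452$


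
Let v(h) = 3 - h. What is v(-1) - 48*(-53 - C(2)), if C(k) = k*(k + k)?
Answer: 2932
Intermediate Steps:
C(k) = 2*k² (C(k) = k*(2*k) = 2*k²)
v(-1) - 48*(-53 - C(2)) = (3 - 1*(-1)) - 48*(-53 - 2*2²) = (3 + 1) - 48*(-53 - 2*4) = 4 - 48*(-53 - 1*8) = 4 - 48*(-53 - 8) = 4 - 48*(-61) = 4 + 2928 = 2932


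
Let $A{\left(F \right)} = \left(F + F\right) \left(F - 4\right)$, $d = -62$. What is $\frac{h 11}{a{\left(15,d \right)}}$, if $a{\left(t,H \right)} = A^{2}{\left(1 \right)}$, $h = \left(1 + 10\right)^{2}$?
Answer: $\frac{1331}{36} \approx 36.972$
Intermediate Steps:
$A{\left(F \right)} = 2 F \left(-4 + F\right)$
$h = 121$ ($h = 11^{2} = 121$)
$a{\left(t,H \right)} = 36$ ($a{\left(t,H \right)} = \left(2 \cdot 1 \left(-4 + 1\right)\right)^{2} = \left(2 \cdot 1 \left(-3\right)\right)^{2} = \left(-6\right)^{2} = 36$)
$\frac{h 11}{a{\left(15,d \right)}} = \frac{121 \cdot 11}{36} = 1331 \cdot \frac{1}{36} = \frac{1331}{36}$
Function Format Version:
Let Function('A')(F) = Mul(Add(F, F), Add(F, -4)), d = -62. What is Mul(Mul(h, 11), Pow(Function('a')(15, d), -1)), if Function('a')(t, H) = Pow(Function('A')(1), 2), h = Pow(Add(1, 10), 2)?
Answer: Rational(1331, 36) ≈ 36.972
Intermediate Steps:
Function('A')(F) = Mul(2, F, Add(-4, F)) (Function('A')(F) = Mul(Mul(2, F), Add(-4, F)) = Mul(2, F, Add(-4, F)))
h = 121 (h = Pow(11, 2) = 121)
Function('a')(t, H) = 36 (Function('a')(t, H) = Pow(Mul(2, 1, Add(-4, 1)), 2) = Pow(Mul(2, 1, -3), 2) = Pow(-6, 2) = 36)
Mul(Mul(h, 11), Pow(Function('a')(15, d), -1)) = Mul(Mul(121, 11), Pow(36, -1)) = Mul(1331, Rational(1, 36)) = Rational(1331, 36)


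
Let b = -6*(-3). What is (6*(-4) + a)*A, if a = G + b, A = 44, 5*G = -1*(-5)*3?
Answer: -132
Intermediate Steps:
G = 3 (G = (-1*(-5)*3)/5 = (5*3)/5 = (1/5)*15 = 3)
b = 18
a = 21 (a = 3 + 18 = 21)
(6*(-4) + a)*A = (6*(-4) + 21)*44 = (-24 + 21)*44 = -3*44 = -132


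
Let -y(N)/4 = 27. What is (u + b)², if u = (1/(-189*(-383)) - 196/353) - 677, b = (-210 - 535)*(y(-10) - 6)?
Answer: 4634849009057464960103056/652935928917321 ≈ 7.0985e+9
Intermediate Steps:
y(N) = -108 (y(N) = -4*27 = -108)
b = 84930 (b = (-210 - 535)*(-108 - 6) = -745*(-114) = 84930)
u = -17313305146/25552611 (u = (-1/189*(-1/383) - 196*1/353) - 677 = (1/72387 - 196/353) - 677 = -14187499/25552611 - 677 = -17313305146/25552611 ≈ -677.55)
(u + b)² = (-17313305146/25552611 + 84930)² = (2152869947084/25552611)² = 4634849009057464960103056/652935928917321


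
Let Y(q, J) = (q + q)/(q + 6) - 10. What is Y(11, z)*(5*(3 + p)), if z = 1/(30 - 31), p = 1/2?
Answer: -2590/17 ≈ -152.35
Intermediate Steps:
p = ½ ≈ 0.50000
z = -1 (z = 1/(-1) = -1)
Y(q, J) = -10 + 2*q/(6 + q) (Y(q, J) = (2*q)/(6 + q) - 10 = 2*q/(6 + q) - 10 = -10 + 2*q/(6 + q))
Y(11, z)*(5*(3 + p)) = (4*(-15 - 2*11)/(6 + 11))*(5*(3 + ½)) = (4*(-15 - 22)/17)*(5*(7/2)) = (4*(1/17)*(-37))*(35/2) = -148/17*35/2 = -2590/17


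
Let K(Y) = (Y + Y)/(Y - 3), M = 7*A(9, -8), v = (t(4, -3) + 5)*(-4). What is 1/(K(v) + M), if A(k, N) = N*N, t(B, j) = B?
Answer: 13/5848 ≈ 0.0022230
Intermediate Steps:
A(k, N) = N²
v = -36 (v = (4 + 5)*(-4) = 9*(-4) = -36)
M = 448 (M = 7*(-8)² = 7*64 = 448)
K(Y) = 2*Y/(-3 + Y) (K(Y) = (2*Y)/(-3 + Y) = 2*Y/(-3 + Y))
1/(K(v) + M) = 1/(2*(-36)/(-3 - 36) + 448) = 1/(2*(-36)/(-39) + 448) = 1/(2*(-36)*(-1/39) + 448) = 1/(24/13 + 448) = 1/(5848/13) = 13/5848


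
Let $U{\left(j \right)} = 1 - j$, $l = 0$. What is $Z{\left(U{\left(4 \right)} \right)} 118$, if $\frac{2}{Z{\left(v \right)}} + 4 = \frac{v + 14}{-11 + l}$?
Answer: $- \frac{236}{5} \approx -47.2$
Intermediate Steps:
$Z{\left(v \right)} = \frac{2}{- \frac{58}{11} - \frac{v}{11}}$ ($Z{\left(v \right)} = \frac{2}{-4 + \frac{v + 14}{-11 + 0}} = \frac{2}{-4 + \frac{14 + v}{-11}} = \frac{2}{-4 + \left(14 + v\right) \left(- \frac{1}{11}\right)} = \frac{2}{-4 - \left(\frac{14}{11} + \frac{v}{11}\right)} = \frac{2}{- \frac{58}{11} - \frac{v}{11}}$)
$Z{\left(U{\left(4 \right)} \right)} 118 = - \frac{22}{58 + \left(1 - 4\right)} 118 = - \frac{22}{58 - 3} \cdot 118 = - \frac{22}{55} \cdot 118 = \left(-22\right) \frac{1}{55} \cdot 118 = \left(- \frac{2}{5}\right) 118 = - \frac{236}{5}$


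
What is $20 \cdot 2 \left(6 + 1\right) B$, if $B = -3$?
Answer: $-840$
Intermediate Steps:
$20 \cdot 2 \left(6 + 1\right) B = 20 \cdot 2 \left(6 + 1\right) \left(-3\right) = 20 \cdot 2 \cdot 7 \left(-3\right) = 20 \cdot 14 \left(-3\right) = 280 \left(-3\right) = -840$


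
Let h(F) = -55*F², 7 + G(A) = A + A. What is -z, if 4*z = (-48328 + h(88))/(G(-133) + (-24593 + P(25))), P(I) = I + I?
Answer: -59281/12408 ≈ -4.7776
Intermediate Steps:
P(I) = 2*I
G(A) = -7 + 2*A (G(A) = -7 + (A + A) = -7 + 2*A)
z = 59281/12408 (z = ((-48328 - 55*88²)/((-7 + 2*(-133)) + (-24593 + 2*25)))/4 = ((-48328 - 55*7744)/((-7 - 266) + (-24593 + 50)))/4 = ((-48328 - 425920)/(-273 - 24543))/4 = (-474248/(-24816))/4 = (-474248*(-1/24816))/4 = (¼)*(59281/3102) = 59281/12408 ≈ 4.7776)
-z = -1*59281/12408 = -59281/12408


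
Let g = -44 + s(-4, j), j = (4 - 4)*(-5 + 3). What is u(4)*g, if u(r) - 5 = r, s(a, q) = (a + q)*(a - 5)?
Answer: -72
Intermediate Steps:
j = 0 (j = 0*(-2) = 0)
s(a, q) = (-5 + a)*(a + q) (s(a, q) = (a + q)*(-5 + a) = (-5 + a)*(a + q))
u(r) = 5 + r
g = -8 (g = -44 + ((-4)**2 - 5*(-4) - 5*0 - 4*0) = -44 + (16 + 20 + 0 + 0) = -44 + 36 = -8)
u(4)*g = (5 + 4)*(-8) = 9*(-8) = -72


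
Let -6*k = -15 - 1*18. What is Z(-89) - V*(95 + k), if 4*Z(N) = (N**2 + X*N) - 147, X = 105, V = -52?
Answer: 19333/4 ≈ 4833.3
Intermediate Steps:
k = 11/2 (k = -(-15 - 1*18)/6 = -(-15 - 18)/6 = -1/6*(-33) = 11/2 ≈ 5.5000)
Z(N) = -147/4 + N**2/4 + 105*N/4 (Z(N) = ((N**2 + 105*N) - 147)/4 = (-147 + N**2 + 105*N)/4 = -147/4 + N**2/4 + 105*N/4)
Z(-89) - V*(95 + k) = (-147/4 + (1/4)*(-89)**2 + (105/4)*(-89)) - (-52)*(95 + 11/2) = (-147/4 + (1/4)*7921 - 9345/4) - (-52)*201/2 = (-147/4 + 7921/4 - 9345/4) - 1*(-5226) = -1571/4 + 5226 = 19333/4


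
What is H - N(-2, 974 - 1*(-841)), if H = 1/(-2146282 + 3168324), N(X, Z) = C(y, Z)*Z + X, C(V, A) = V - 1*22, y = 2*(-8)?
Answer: 70492280825/1022042 ≈ 68972.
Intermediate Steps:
y = -16
C(V, A) = -22 + V (C(V, A) = V - 22 = -22 + V)
N(X, Z) = X - 38*Z (N(X, Z) = (-22 - 16)*Z + X = -38*Z + X = X - 38*Z)
H = 1/1022042 ≈ 9.7843e-7
H - N(-2, 974 - 1*(-841)) = 1/1022042 - (-2 - 38*(974 - 1*(-841))) = 1/1022042 - (-2 - 38*(974 + 841)) = 1/1022042 - (-2 - 38*1815) = 1/1022042 - (-2 - 68970) = 1/1022042 - 1*(-68972) = 1/1022042 + 68972 = 70492280825/1022042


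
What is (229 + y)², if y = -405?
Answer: 30976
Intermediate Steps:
(229 + y)² = (229 - 405)² = (-176)² = 30976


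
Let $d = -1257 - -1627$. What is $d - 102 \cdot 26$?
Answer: $-2282$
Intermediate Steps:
$d = 370$ ($d = -1257 + 1627 = 370$)
$d - 102 \cdot 26 = 370 - 102 \cdot 26 = 370 - 2652 = -2282$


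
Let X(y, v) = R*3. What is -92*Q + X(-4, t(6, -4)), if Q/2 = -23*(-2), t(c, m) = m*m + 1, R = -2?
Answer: -8470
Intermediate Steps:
t(c, m) = 1 + m**2 (t(c, m) = m**2 + 1 = 1 + m**2)
Q = 92 (Q = 2*(-23*(-2)) = 2*46 = 92)
X(y, v) = -6 (X(y, v) = -2*3 = -6)
-92*Q + X(-4, t(6, -4)) = -92*92 - 6 = -8464 - 6 = -8470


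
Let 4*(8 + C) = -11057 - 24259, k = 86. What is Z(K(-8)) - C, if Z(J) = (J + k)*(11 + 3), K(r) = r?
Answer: 9929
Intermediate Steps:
Z(J) = 1204 + 14*J (Z(J) = (J + 86)*(11 + 3) = (86 + J)*14 = 1204 + 14*J)
C = -8837 (C = -8 + (-11057 - 24259)/4 = -8 + (1/4)*(-35316) = -8 - 8829 = -8837)
Z(K(-8)) - C = (1204 + 14*(-8)) - 1*(-8837) = (1204 - 112) + 8837 = 1092 + 8837 = 9929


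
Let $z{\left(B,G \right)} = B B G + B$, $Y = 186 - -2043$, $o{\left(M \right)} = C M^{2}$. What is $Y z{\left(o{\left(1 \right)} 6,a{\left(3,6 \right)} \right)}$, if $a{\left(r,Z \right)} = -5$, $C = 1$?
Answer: $-387846$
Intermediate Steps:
$o{\left(M \right)} = M^{2}$ ($o{\left(M \right)} = 1 M^{2} = M^{2}$)
$Y = 2229$ ($Y = 186 + 2043 = 2229$)
$z{\left(B,G \right)} = B + G B^{2}$ ($z{\left(B,G \right)} = B^{2} G + B = G B^{2} + B = B + G B^{2}$)
$Y z{\left(o{\left(1 \right)} 6,a{\left(3,6 \right)} \right)} = 2229 \cdot 1^{2} \cdot 6 \left(1 + 1^{2} \cdot 6 \left(-5\right)\right) = 2229 \cdot 1 \cdot 6 \left(1 + 1 \cdot 6 \left(-5\right)\right) = 2229 \cdot 6 \left(1 + 6 \left(-5\right)\right) = 2229 \cdot 6 \left(1 - 30\right) = 2229 \cdot 6 \left(-29\right) = 2229 \left(-174\right) = -387846$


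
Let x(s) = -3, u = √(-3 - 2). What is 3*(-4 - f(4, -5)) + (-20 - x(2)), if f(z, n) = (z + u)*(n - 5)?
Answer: 91 + 30*I*√5 ≈ 91.0 + 67.082*I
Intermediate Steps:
u = I*√5 (u = √(-5) = I*√5 ≈ 2.2361*I)
f(z, n) = (-5 + n)*(z + I*√5) (f(z, n) = (z + I*√5)*(n - 5) = (z + I*√5)*(-5 + n) = (-5 + n)*(z + I*√5))
3*(-4 - f(4, -5)) + (-20 - x(2)) = 3*(-4 - (-5*4 - 5*4 - 5*I*√5 + I*(-5)*√5)) + (-20 - 1*(-3)) = 3*(-4 - (-20 - 20 - 5*I*√5 - 5*I*√5)) + (-20 + 3) = 3*(-4 - (-40 - 10*I*√5)) - 17 = 3*(-4 + (40 + 10*I*√5)) - 17 = 3*(36 + 10*I*√5) - 17 = (108 + 30*I*√5) - 17 = 91 + 30*I*√5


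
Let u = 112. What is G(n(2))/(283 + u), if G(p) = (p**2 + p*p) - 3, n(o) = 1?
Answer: -1/395 ≈ -0.0025316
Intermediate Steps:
G(p) = -3 + 2*p**2 (G(p) = (p**2 + p**2) - 3 = 2*p**2 - 3 = -3 + 2*p**2)
G(n(2))/(283 + u) = (-3 + 2*1**2)/(283 + 112) = (-3 + 2*1)/395 = (-3 + 2)*(1/395) = -1*1/395 = -1/395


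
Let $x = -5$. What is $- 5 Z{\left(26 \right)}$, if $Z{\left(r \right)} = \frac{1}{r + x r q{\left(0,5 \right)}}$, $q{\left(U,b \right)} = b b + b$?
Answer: $\frac{5}{3874} \approx 0.0012907$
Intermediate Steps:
$q{\left(U,b \right)} = b + b^{2}$ ($q{\left(U,b \right)} = b^{2} + b = b + b^{2}$)
$Z{\left(r \right)} = - \frac{1}{149 r}$ ($Z{\left(r \right)} = \frac{1}{r + - 5 r 5 \left(1 + 5\right)} = \frac{1}{r + - 5 r 5 \cdot 6} = \frac{1}{r + - 5 r 30} = \frac{1}{r - 150 r} = \frac{1}{\left(-149\right) r} = - \frac{1}{149 r}$)
$- 5 Z{\left(26 \right)} = - 5 \left(- \frac{1}{149 \cdot 26}\right) = - 5 \left(\left(- \frac{1}{149}\right) \frac{1}{26}\right) = \left(-5\right) \left(- \frac{1}{3874}\right) = \frac{5}{3874}$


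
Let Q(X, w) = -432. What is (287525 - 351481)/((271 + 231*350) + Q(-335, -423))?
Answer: -63956/80689 ≈ -0.79262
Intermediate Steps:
(287525 - 351481)/((271 + 231*350) + Q(-335, -423)) = (287525 - 351481)/((271 + 231*350) - 432) = -63956/((271 + 80850) - 432) = -63956/(81121 - 432) = -63956/80689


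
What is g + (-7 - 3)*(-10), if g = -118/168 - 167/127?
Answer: 1045279/10668 ≈ 97.983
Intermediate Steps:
g = -21521/10668 (g = -118*1/168 - 167*1/127 = -59/84 - 167/127 = -21521/10668 ≈ -2.0173)
g + (-7 - 3)*(-10) = -21521/10668 + (-7 - 3)*(-10) = -21521/10668 - 10*(-10) = -21521/10668 + 100 = 1045279/10668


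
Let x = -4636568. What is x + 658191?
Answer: -3978377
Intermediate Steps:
x + 658191 = -4636568 + 658191 = -3978377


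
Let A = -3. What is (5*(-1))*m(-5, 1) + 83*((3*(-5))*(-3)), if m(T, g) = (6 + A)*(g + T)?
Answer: 3795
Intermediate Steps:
m(T, g) = 3*T + 3*g (m(T, g) = (6 - 3)*(g + T) = 3*(T + g) = 3*T + 3*g)
(5*(-1))*m(-5, 1) + 83*((3*(-5))*(-3)) = (5*(-1))*(3*(-5) + 3*1) + 83*((3*(-5))*(-3)) = -5*(-15 + 3) + 83*(-15*(-3)) = -5*(-12) + 83*45 = 60 + 3735 = 3795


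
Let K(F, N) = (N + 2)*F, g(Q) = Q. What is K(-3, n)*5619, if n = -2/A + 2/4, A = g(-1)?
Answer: -151713/2 ≈ -75857.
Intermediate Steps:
A = -1
n = 5/2 (n = -2/(-1) + 2/4 = -2*(-1) + 2*(1/4) = 2 + 1/2 = 5/2 ≈ 2.5000)
K(F, N) = F*(2 + N) (K(F, N) = (2 + N)*F = F*(2 + N))
K(-3, n)*5619 = -3*(2 + 5/2)*5619 = -3*9/2*5619 = -27/2*5619 = -151713/2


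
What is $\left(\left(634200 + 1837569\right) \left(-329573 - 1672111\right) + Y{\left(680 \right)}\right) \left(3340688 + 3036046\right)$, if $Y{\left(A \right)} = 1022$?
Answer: $-31550169732178376916$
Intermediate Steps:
$\left(\left(634200 + 1837569\right) \left(-329573 - 1672111\right) + Y{\left(680 \right)}\right) \left(3340688 + 3036046\right) = \left(\left(634200 + 1837569\right) \left(-329573 - 1672111\right) + 1022\right) \left(3340688 + 3036046\right) = \left(2471769 \left(-2001684\right) + 1022\right) 6376734 = \left(-4947700458996 + 1022\right) 6376734 = \left(-4947700457974\right) 6376734 = -31550169732178376916$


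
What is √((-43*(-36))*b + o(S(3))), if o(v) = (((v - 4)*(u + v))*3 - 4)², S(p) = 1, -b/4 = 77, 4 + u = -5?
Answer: 4*I*√29510 ≈ 687.14*I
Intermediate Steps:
u = -9 (u = -4 - 5 = -9)
b = -308 (b = -4*77 = -308)
o(v) = (-4 + 3*(-9 + v)*(-4 + v))² (o(v) = (((v - 4)*(-9 + v))*3 - 4)² = (((-4 + v)*(-9 + v))*3 - 4)² = (((-9 + v)*(-4 + v))*3 - 4)² = (3*(-9 + v)*(-4 + v) - 4)² = (-4 + 3*(-9 + v)*(-4 + v))²)
√((-43*(-36))*b + o(S(3))) = √(-43*(-36)*(-308) + (104 - 39*1 + 3*1²)²) = √(1548*(-308) + (104 - 39 + 3*1)²) = √(-476784 + (104 - 39 + 3)²) = √(-476784 + 68²) = √(-476784 + 4624) = √(-472160) = 4*I*√29510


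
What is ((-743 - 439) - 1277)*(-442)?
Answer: 1086878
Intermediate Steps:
((-743 - 439) - 1277)*(-442) = (-1182 - 1277)*(-442) = -2459*(-442) = 1086878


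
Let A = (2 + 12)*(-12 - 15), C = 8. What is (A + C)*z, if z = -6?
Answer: 2220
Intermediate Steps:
A = -378 (A = 14*(-27) = -378)
(A + C)*z = (-378 + 8)*(-6) = -370*(-6) = 2220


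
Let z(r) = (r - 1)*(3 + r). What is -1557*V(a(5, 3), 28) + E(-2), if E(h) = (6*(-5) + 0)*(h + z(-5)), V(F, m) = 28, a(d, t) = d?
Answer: -43896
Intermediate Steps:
z(r) = (-1 + r)*(3 + r)
E(h) = -360 - 30*h (E(h) = (6*(-5) + 0)*(h + (-3 + (-5)² + 2*(-5))) = (-30 + 0)*(h + (-3 + 25 - 10)) = -30*(h + 12) = -30*(12 + h) = -360 - 30*h)
-1557*V(a(5, 3), 28) + E(-2) = -1557*28 + (-360 - 30*(-2)) = -43596 + (-360 + 60) = -43596 - 300 = -43896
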